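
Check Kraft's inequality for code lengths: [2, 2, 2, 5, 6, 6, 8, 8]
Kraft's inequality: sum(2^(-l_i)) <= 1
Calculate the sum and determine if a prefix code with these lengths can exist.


Sum = 2^(-2) + 2^(-2) + 2^(-2) + 2^(-5) + 2^(-6) + 2^(-6) + 2^(-8) + 2^(-8)
    = 0.25 + 0.25 + 0.25 + 0.03125 + 0.015625 + 0.015625 + 0.00390625 + 0.00390625
    = 210/256 = 0.8203125
Since 0.8203125 <= 1, Kraft's inequality IS satisfied.
A prefix code with these lengths CAN exist.

Kraft sum = 0.8203125. Satisfied.


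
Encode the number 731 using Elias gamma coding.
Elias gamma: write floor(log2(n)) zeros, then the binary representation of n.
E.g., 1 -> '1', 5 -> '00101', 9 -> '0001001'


num_bits = floor(log2(731)) + 1 = 10
leading_zeros = num_bits - 1 = 9
binary(731) = 1011011011

Elias gamma(731) = '000000000' + '1011011011' = 0000000001011011011 (19 bits)


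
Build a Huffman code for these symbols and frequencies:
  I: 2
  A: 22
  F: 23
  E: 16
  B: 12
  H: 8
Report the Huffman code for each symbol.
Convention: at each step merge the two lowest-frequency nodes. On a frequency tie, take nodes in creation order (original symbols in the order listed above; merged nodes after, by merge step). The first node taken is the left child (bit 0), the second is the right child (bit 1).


Huffman tree construction:
Step 1: Merge I(2) + H(8) = 10
Step 2: Merge (I+H)(10) + B(12) = 22
Step 3: Merge E(16) + A(22) = 38
Step 4: Merge ((I+H)+B)(22) + F(23) = 45
Step 5: Merge (E+A)(38) + (((I+H)+B)+F)(45) = 83
Read each symbol's code off the tree from the root (left child = 0, right child = 1).

Codes:
  I: 1000 (length 4)
  A: 01 (length 2)
  F: 11 (length 2)
  E: 00 (length 2)
  B: 101 (length 3)
  H: 1001 (length 4)
Average code length: 198/83 = 2.3855 bits/symbol


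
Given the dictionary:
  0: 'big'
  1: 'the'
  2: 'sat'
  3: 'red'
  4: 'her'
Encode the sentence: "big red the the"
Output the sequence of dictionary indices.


Look up each word in the dictionary:
  'big' -> 0
  'red' -> 3
  'the' -> 1
  'the' -> 1

Encoded: [0, 3, 1, 1]


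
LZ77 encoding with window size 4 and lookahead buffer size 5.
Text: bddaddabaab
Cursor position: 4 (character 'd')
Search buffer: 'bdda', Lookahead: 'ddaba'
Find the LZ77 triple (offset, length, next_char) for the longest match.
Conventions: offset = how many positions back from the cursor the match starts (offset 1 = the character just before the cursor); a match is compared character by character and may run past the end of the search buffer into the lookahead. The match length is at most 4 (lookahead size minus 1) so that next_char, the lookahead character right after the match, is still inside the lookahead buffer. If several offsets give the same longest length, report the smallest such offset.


Try each offset into the search buffer:
  offset=1 (pos 3, char 'a'): match length 0
  offset=2 (pos 2, char 'd'): match length 1
  offset=3 (pos 1, char 'd'): match length 3
  offset=4 (pos 0, char 'b'): match length 0
Longest match has length 3 at offset 3.
next_char = character at position 4 + 3 = 7 -> 'b'

Best match: offset=3, length=3 (matching 'dda' starting at position 1)
LZ77 triple: (3, 3, 'b')


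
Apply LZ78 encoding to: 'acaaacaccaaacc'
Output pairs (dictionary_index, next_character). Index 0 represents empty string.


LZ78 encoding steps:
Dictionary: {0: ''}
Step 1: w='' (idx 0), next='a' -> output (0, 'a'), add 'a' as idx 1
Step 2: w='' (idx 0), next='c' -> output (0, 'c'), add 'c' as idx 2
Step 3: w='a' (idx 1), next='a' -> output (1, 'a'), add 'aa' as idx 3
Step 4: w='a' (idx 1), next='c' -> output (1, 'c'), add 'ac' as idx 4
Step 5: w='ac' (idx 4), next='c' -> output (4, 'c'), add 'acc' as idx 5
Step 6: w='aa' (idx 3), next='a' -> output (3, 'a'), add 'aaa' as idx 6
Step 7: w='c' (idx 2), next='c' -> output (2, 'c'), add 'cc' as idx 7


Encoded: [(0, 'a'), (0, 'c'), (1, 'a'), (1, 'c'), (4, 'c'), (3, 'a'), (2, 'c')]


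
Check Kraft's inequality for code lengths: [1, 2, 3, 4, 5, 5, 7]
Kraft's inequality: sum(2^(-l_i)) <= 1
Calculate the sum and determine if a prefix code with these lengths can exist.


Sum = 2^(-1) + 2^(-2) + 2^(-3) + 2^(-4) + 2^(-5) + 2^(-5) + 2^(-7)
    = 0.5 + 0.25 + 0.125 + 0.0625 + 0.03125 + 0.03125 + 0.0078125
    = 129/128 = 1.0078125
Since 1.0078125 > 1, Kraft's inequality is NOT satisfied.
A prefix code with these lengths CANNOT exist.

Kraft sum = 1.0078125. Not satisfied.


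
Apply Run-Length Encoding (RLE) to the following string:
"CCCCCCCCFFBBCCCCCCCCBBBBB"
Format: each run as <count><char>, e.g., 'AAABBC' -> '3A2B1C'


Scanning runs left to right:
  i=0: run of 'C' x 8 -> '8C'
  i=8: run of 'F' x 2 -> '2F'
  i=10: run of 'B' x 2 -> '2B'
  i=12: run of 'C' x 8 -> '8C'
  i=20: run of 'B' x 5 -> '5B'

RLE = 8C2F2B8C5B


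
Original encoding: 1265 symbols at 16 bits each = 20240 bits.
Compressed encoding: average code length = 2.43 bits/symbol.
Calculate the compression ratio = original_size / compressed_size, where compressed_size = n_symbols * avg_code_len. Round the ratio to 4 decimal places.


original_size = n_symbols * orig_bits = 1265 * 16 = 20240 bits
compressed_size = n_symbols * avg_code_len = 1265 * 2.43 = 3073.95 bits
ratio = original_size / compressed_size = 20240 / 3073.95 = 6.5844

Compression ratio = 6.5844


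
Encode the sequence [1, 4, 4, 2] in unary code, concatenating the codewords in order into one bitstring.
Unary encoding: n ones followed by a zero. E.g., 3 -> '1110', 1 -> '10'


Encode each number as n ones followed by a terminating 0:
  1 -> 10 (2 bits)
  4 -> 11110 (5 bits)
  4 -> 11110 (5 bits)
  2 -> 110 (3 bits)
Total length = 2 + 5 + 5 + 3 = 15 bits.

Unary([1, 4, 4, 2]) = 101111011110110 (15 bits)


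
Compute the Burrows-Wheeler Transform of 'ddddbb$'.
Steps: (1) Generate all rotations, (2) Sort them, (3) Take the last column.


Rotations (sorted):
  0: $ddddbb -> last char: b
  1: b$ddddb -> last char: b
  2: bb$dddd -> last char: d
  3: dbb$ddd -> last char: d
  4: ddbb$dd -> last char: d
  5: dddbb$d -> last char: d
  6: ddddbb$ -> last char: $


BWT = bbdddd$


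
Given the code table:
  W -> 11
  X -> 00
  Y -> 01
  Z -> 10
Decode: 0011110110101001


Decoding:
00 -> X
11 -> W
11 -> W
01 -> Y
10 -> Z
10 -> Z
10 -> Z
01 -> Y


Result: XWWYZZZY


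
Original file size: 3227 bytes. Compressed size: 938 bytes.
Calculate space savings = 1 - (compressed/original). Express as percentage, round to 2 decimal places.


ratio = compressed/original = 938/3227 = 0.290672
savings = 1 - ratio = 1 - 0.290672 = 0.709328
as a percentage: 0.709328 * 100 = 70.93%

Space savings = 1 - 938/3227 = 70.93%


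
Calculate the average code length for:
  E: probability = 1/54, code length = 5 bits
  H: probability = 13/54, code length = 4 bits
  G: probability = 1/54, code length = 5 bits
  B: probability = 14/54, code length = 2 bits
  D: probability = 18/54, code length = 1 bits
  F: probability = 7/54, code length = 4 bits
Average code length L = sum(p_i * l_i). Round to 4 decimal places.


Weighted contributions p_i * l_i:
  E: (1/54) * 5 = 5/54
  H: (13/54) * 4 = 52/54
  G: (1/54) * 5 = 5/54
  B: (14/54) * 2 = 28/54
  D: (18/54) * 1 = 18/54
  F: (7/54) * 4 = 28/54
Sum = (5 + 52 + 5 + 28 + 18 + 28)/54 = 136/54

L = 136/54 = 2.5185 bits/symbol


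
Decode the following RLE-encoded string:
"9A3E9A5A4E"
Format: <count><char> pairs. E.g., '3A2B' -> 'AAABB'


Expanding each <count><char> pair:
  9A -> 'AAAAAAAAA'
  3E -> 'EEE'
  9A -> 'AAAAAAAAA'
  5A -> 'AAAAA'
  4E -> 'EEEE'

Decoded = AAAAAAAAAEEEAAAAAAAAAAAAAAEEEE


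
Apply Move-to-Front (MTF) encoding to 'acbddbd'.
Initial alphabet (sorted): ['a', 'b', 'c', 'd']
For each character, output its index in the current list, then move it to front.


MTF encoding:
'a': index 0 in ['a', 'b', 'c', 'd'] -> ['a', 'b', 'c', 'd']
'c': index 2 in ['a', 'b', 'c', 'd'] -> ['c', 'a', 'b', 'd']
'b': index 2 in ['c', 'a', 'b', 'd'] -> ['b', 'c', 'a', 'd']
'd': index 3 in ['b', 'c', 'a', 'd'] -> ['d', 'b', 'c', 'a']
'd': index 0 in ['d', 'b', 'c', 'a'] -> ['d', 'b', 'c', 'a']
'b': index 1 in ['d', 'b', 'c', 'a'] -> ['b', 'd', 'c', 'a']
'd': index 1 in ['b', 'd', 'c', 'a'] -> ['d', 'b', 'c', 'a']


Output: [0, 2, 2, 3, 0, 1, 1]


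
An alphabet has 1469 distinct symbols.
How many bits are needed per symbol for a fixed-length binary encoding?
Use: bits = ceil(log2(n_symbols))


log2(1469) = 10.5206
Bracket: 2^10 = 1024 < 1469 <= 2^11 = 2048
So ceil(log2(1469)) = 11

bits = ceil(log2(1469)) = ceil(10.5206) = 11 bits


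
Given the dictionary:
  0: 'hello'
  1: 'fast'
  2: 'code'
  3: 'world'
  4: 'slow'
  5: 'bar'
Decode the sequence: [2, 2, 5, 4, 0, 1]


Look up each index in the dictionary:
  2 -> 'code'
  2 -> 'code'
  5 -> 'bar'
  4 -> 'slow'
  0 -> 'hello'
  1 -> 'fast'

Decoded: "code code bar slow hello fast"


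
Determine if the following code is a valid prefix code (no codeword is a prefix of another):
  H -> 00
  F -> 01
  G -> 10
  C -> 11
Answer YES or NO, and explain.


Checking each pair (does one codeword prefix another?):
  H='00' vs F='01': no prefix
  H='00' vs G='10': no prefix
  H='00' vs C='11': no prefix
  F='01' vs H='00': no prefix
  F='01' vs G='10': no prefix
  F='01' vs C='11': no prefix
  G='10' vs H='00': no prefix
  G='10' vs F='01': no prefix
  G='10' vs C='11': no prefix
  C='11' vs H='00': no prefix
  C='11' vs F='01': no prefix
  C='11' vs G='10': no prefix
No violation found over all pairs.

YES -- this is a valid prefix code. No codeword is a prefix of any other codeword.


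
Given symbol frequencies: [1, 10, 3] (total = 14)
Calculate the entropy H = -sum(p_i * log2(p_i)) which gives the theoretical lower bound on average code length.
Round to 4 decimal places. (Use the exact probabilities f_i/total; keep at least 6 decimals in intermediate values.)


Per-symbol terms -p_i * log2(p_i) with p_i = f_i/14:
  p = 1/14 = 0.071429: log2(p) = -3.807355, -p*log2(p) = 0.271954
  p = 10/14 = 0.714286: log2(p) = -0.485427, -p*log2(p) = 0.346733
  p = 3/14 = 0.214286: log2(p) = -2.222392, -p*log2(p) = 0.476227
H = 0.271954 + 0.346733 + 0.476227 = 1.094914

H = 1.0949 bits/symbol


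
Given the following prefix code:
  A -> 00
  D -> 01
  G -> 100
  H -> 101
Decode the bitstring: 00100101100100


Decoding step by step:
Bits 00 -> A
Bits 100 -> G
Bits 101 -> H
Bits 100 -> G
Bits 100 -> G


Decoded message: AGHGG


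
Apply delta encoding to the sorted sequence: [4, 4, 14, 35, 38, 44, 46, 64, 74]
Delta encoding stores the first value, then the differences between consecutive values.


First value: 4
Deltas:
  4 - 4 = 0
  14 - 4 = 10
  35 - 14 = 21
  38 - 35 = 3
  44 - 38 = 6
  46 - 44 = 2
  64 - 46 = 18
  74 - 64 = 10


Delta encoded: [4, 0, 10, 21, 3, 6, 2, 18, 10]


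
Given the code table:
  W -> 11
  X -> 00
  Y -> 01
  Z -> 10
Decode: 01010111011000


Decoding:
01 -> Y
01 -> Y
01 -> Y
11 -> W
01 -> Y
10 -> Z
00 -> X


Result: YYYWYZX


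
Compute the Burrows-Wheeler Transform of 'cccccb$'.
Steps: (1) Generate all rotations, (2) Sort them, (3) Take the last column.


Rotations (sorted):
  0: $cccccb -> last char: b
  1: b$ccccc -> last char: c
  2: cb$cccc -> last char: c
  3: ccb$ccc -> last char: c
  4: cccb$cc -> last char: c
  5: ccccb$c -> last char: c
  6: cccccb$ -> last char: $


BWT = bccccc$


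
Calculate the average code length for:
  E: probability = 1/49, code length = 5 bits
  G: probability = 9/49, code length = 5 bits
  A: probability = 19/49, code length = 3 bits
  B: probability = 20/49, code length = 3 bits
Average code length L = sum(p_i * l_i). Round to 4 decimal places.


Weighted contributions p_i * l_i:
  E: (1/49) * 5 = 5/49
  G: (9/49) * 5 = 45/49
  A: (19/49) * 3 = 57/49
  B: (20/49) * 3 = 60/49
Sum = (5 + 45 + 57 + 60)/49 = 167/49

L = 167/49 = 3.4082 bits/symbol


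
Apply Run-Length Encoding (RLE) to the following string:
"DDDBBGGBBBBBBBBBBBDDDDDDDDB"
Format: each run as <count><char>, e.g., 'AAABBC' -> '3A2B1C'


Scanning runs left to right:
  i=0: run of 'D' x 3 -> '3D'
  i=3: run of 'B' x 2 -> '2B'
  i=5: run of 'G' x 2 -> '2G'
  i=7: run of 'B' x 11 -> '11B'
  i=18: run of 'D' x 8 -> '8D'
  i=26: run of 'B' x 1 -> '1B'

RLE = 3D2B2G11B8D1B


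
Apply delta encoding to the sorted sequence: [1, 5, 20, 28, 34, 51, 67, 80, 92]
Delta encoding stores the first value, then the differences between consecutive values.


First value: 1
Deltas:
  5 - 1 = 4
  20 - 5 = 15
  28 - 20 = 8
  34 - 28 = 6
  51 - 34 = 17
  67 - 51 = 16
  80 - 67 = 13
  92 - 80 = 12


Delta encoded: [1, 4, 15, 8, 6, 17, 16, 13, 12]


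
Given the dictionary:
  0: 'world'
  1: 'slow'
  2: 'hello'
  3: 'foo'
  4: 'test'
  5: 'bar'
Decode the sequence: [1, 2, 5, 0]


Look up each index in the dictionary:
  1 -> 'slow'
  2 -> 'hello'
  5 -> 'bar'
  0 -> 'world'

Decoded: "slow hello bar world"


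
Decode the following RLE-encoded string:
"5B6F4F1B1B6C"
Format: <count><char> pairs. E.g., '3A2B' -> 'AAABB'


Expanding each <count><char> pair:
  5B -> 'BBBBB'
  6F -> 'FFFFFF'
  4F -> 'FFFF'
  1B -> 'B'
  1B -> 'B'
  6C -> 'CCCCCC'

Decoded = BBBBBFFFFFFFFFFBBCCCCCC


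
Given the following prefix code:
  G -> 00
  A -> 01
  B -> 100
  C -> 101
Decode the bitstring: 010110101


Decoding step by step:
Bits 01 -> A
Bits 01 -> A
Bits 101 -> C
Bits 01 -> A


Decoded message: AACA


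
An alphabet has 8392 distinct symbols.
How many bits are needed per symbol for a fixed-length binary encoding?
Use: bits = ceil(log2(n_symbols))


log2(8392) = 13.0348
Bracket: 2^13 = 8192 < 8392 <= 2^14 = 16384
So ceil(log2(8392)) = 14

bits = ceil(log2(8392)) = ceil(13.0348) = 14 bits


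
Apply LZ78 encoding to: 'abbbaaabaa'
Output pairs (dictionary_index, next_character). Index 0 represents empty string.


LZ78 encoding steps:
Dictionary: {0: ''}
Step 1: w='' (idx 0), next='a' -> output (0, 'a'), add 'a' as idx 1
Step 2: w='' (idx 0), next='b' -> output (0, 'b'), add 'b' as idx 2
Step 3: w='b' (idx 2), next='b' -> output (2, 'b'), add 'bb' as idx 3
Step 4: w='a' (idx 1), next='a' -> output (1, 'a'), add 'aa' as idx 4
Step 5: w='a' (idx 1), next='b' -> output (1, 'b'), add 'ab' as idx 5
Step 6: w='aa' (idx 4), end of input -> output (4, '')


Encoded: [(0, 'a'), (0, 'b'), (2, 'b'), (1, 'a'), (1, 'b'), (4, '')]


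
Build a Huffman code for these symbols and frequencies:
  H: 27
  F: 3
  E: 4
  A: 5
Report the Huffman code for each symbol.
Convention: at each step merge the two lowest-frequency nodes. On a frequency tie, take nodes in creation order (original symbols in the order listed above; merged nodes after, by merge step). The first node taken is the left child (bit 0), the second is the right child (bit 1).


Huffman tree construction:
Step 1: Merge F(3) + E(4) = 7
Step 2: Merge A(5) + (F+E)(7) = 12
Step 3: Merge (A+(F+E))(12) + H(27) = 39
Read each symbol's code off the tree from the root (left child = 0, right child = 1).

Codes:
  H: 1 (length 1)
  F: 010 (length 3)
  E: 011 (length 3)
  A: 00 (length 2)
Average code length: 58/39 = 1.4872 bits/symbol


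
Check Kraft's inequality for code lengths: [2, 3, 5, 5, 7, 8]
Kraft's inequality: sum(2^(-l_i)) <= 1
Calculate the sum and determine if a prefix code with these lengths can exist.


Sum = 2^(-2) + 2^(-3) + 2^(-5) + 2^(-5) + 2^(-7) + 2^(-8)
    = 0.25 + 0.125 + 0.03125 + 0.03125 + 0.0078125 + 0.00390625
    = 115/256 = 0.44921875
Since 0.44921875 <= 1, Kraft's inequality IS satisfied.
A prefix code with these lengths CAN exist.

Kraft sum = 0.44921875. Satisfied.


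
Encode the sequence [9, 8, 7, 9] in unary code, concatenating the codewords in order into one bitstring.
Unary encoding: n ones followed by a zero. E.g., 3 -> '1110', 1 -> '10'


Encode each number as n ones followed by a terminating 0:
  9 -> 1111111110 (10 bits)
  8 -> 111111110 (9 bits)
  7 -> 11111110 (8 bits)
  9 -> 1111111110 (10 bits)
Total length = 10 + 9 + 8 + 10 = 37 bits.

Unary([9, 8, 7, 9]) = 1111111110111111110111111101111111110 (37 bits)


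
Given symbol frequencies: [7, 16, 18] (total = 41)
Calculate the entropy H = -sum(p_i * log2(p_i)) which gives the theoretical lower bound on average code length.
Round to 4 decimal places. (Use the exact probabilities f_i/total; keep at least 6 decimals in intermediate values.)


Per-symbol terms -p_i * log2(p_i) with p_i = f_i/41:
  p = 7/41 = 0.170732: log2(p) = -2.550197, -p*log2(p) = 0.435400
  p = 16/41 = 0.390244: log2(p) = -1.357552, -p*log2(p) = 0.529776
  p = 18/41 = 0.439024: log2(p) = -1.187627, -p*log2(p) = 0.521397
H = 0.435400 + 0.529776 + 0.521397 = 1.486573

H = 1.4866 bits/symbol


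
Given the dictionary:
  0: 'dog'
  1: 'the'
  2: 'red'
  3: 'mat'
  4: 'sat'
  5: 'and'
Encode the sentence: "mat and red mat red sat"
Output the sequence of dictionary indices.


Look up each word in the dictionary:
  'mat' -> 3
  'and' -> 5
  'red' -> 2
  'mat' -> 3
  'red' -> 2
  'sat' -> 4

Encoded: [3, 5, 2, 3, 2, 4]


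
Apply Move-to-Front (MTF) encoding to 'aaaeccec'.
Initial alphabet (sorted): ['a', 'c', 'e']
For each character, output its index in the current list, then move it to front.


MTF encoding:
'a': index 0 in ['a', 'c', 'e'] -> ['a', 'c', 'e']
'a': index 0 in ['a', 'c', 'e'] -> ['a', 'c', 'e']
'a': index 0 in ['a', 'c', 'e'] -> ['a', 'c', 'e']
'e': index 2 in ['a', 'c', 'e'] -> ['e', 'a', 'c']
'c': index 2 in ['e', 'a', 'c'] -> ['c', 'e', 'a']
'c': index 0 in ['c', 'e', 'a'] -> ['c', 'e', 'a']
'e': index 1 in ['c', 'e', 'a'] -> ['e', 'c', 'a']
'c': index 1 in ['e', 'c', 'a'] -> ['c', 'e', 'a']


Output: [0, 0, 0, 2, 2, 0, 1, 1]


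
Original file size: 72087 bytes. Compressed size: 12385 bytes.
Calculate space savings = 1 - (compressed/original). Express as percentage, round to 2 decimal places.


ratio = compressed/original = 12385/72087 = 0.171806
savings = 1 - ratio = 1 - 0.171806 = 0.828194
as a percentage: 0.828194 * 100 = 82.82%

Space savings = 1 - 12385/72087 = 82.82%


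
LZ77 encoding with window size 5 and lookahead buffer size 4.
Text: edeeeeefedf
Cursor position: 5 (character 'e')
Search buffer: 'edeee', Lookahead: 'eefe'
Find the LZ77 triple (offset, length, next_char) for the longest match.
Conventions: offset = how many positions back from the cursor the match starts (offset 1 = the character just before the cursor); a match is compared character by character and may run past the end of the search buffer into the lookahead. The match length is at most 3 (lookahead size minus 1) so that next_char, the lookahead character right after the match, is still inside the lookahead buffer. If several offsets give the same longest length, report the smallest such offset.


Try each offset into the search buffer:
  offset=1 (pos 4, char 'e'): match length 2
  offset=2 (pos 3, char 'e'): match length 2
  offset=3 (pos 2, char 'e'): match length 2
  offset=4 (pos 1, char 'd'): match length 0
  offset=5 (pos 0, char 'e'): match length 1
Longest match has length 2, found at offsets 1, 2, 3; take the smallest, offset 1.
next_char = character at position 5 + 2 = 7 -> 'f'

Best match: offset=1, length=2 (matching 'ee' starting at position 4)
LZ77 triple: (1, 2, 'f')


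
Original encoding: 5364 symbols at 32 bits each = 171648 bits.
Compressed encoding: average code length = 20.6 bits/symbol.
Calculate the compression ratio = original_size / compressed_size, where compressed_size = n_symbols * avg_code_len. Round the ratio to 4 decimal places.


original_size = n_symbols * orig_bits = 5364 * 32 = 171648 bits
compressed_size = n_symbols * avg_code_len = 5364 * 20.6 = 110498.4 bits
ratio = original_size / compressed_size = 171648 / 110498.4 = 1.5534

Compression ratio = 1.5534


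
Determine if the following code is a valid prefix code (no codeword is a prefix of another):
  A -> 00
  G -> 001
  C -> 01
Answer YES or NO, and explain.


Checking each pair (does one codeword prefix another?):
  A='00' vs G='001': prefix -- VIOLATION

NO -- this is NOT a valid prefix code. A (00) is a prefix of G (001).


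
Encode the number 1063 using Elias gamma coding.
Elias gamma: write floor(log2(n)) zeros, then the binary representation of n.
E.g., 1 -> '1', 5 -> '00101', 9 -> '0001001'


num_bits = floor(log2(1063)) + 1 = 11
leading_zeros = num_bits - 1 = 10
binary(1063) = 10000100111

Elias gamma(1063) = '0000000000' + '10000100111' = 000000000010000100111 (21 bits)


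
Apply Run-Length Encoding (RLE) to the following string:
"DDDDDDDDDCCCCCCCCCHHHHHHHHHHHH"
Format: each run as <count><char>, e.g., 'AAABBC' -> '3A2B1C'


Scanning runs left to right:
  i=0: run of 'D' x 9 -> '9D'
  i=9: run of 'C' x 9 -> '9C'
  i=18: run of 'H' x 12 -> '12H'

RLE = 9D9C12H


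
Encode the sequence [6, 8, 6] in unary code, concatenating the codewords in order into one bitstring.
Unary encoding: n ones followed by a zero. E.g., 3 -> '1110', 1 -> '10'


Encode each number as n ones followed by a terminating 0:
  6 -> 1111110 (7 bits)
  8 -> 111111110 (9 bits)
  6 -> 1111110 (7 bits)
Total length = 7 + 9 + 7 = 23 bits.

Unary([6, 8, 6]) = 11111101111111101111110 (23 bits)


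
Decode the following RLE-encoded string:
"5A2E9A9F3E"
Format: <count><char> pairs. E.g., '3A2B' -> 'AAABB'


Expanding each <count><char> pair:
  5A -> 'AAAAA'
  2E -> 'EE'
  9A -> 'AAAAAAAAA'
  9F -> 'FFFFFFFFF'
  3E -> 'EEE'

Decoded = AAAAAEEAAAAAAAAAFFFFFFFFFEEE


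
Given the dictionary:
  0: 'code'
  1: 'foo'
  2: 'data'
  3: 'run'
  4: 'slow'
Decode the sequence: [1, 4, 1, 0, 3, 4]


Look up each index in the dictionary:
  1 -> 'foo'
  4 -> 'slow'
  1 -> 'foo'
  0 -> 'code'
  3 -> 'run'
  4 -> 'slow'

Decoded: "foo slow foo code run slow"


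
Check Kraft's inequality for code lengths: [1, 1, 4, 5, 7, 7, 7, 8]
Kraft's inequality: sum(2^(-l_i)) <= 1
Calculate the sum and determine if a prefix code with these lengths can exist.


Sum = 2^(-1) + 2^(-1) + 2^(-4) + 2^(-5) + 2^(-7) + 2^(-7) + 2^(-7) + 2^(-8)
    = 0.5 + 0.5 + 0.0625 + 0.03125 + 0.0078125 + 0.0078125 + 0.0078125 + 0.00390625
    = 287/256 = 1.12109375
Since 1.12109375 > 1, Kraft's inequality is NOT satisfied.
A prefix code with these lengths CANNOT exist.

Kraft sum = 1.12109375. Not satisfied.


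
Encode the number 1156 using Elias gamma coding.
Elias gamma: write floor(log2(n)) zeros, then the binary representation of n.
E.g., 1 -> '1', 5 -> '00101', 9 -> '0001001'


num_bits = floor(log2(1156)) + 1 = 11
leading_zeros = num_bits - 1 = 10
binary(1156) = 10010000100

Elias gamma(1156) = '0000000000' + '10010000100' = 000000000010010000100 (21 bits)


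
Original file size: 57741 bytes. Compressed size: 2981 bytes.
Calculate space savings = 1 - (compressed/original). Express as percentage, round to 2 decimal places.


ratio = compressed/original = 2981/57741 = 0.051627
savings = 1 - ratio = 1 - 0.051627 = 0.948373
as a percentage: 0.948373 * 100 = 94.84%

Space savings = 1 - 2981/57741 = 94.84%


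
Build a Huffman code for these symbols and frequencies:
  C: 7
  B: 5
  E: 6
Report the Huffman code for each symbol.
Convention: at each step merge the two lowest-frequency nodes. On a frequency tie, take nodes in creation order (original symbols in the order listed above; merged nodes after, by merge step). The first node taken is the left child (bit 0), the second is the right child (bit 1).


Huffman tree construction:
Step 1: Merge B(5) + E(6) = 11
Step 2: Merge C(7) + (B+E)(11) = 18
Read each symbol's code off the tree from the root (left child = 0, right child = 1).

Codes:
  C: 0 (length 1)
  B: 10 (length 2)
  E: 11 (length 2)
Average code length: 29/18 = 1.6111 bits/symbol


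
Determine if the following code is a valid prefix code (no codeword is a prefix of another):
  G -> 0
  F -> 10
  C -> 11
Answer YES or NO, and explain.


Checking each pair (does one codeword prefix another?):
  G='0' vs F='10': no prefix
  G='0' vs C='11': no prefix
  F='10' vs G='0': no prefix
  F='10' vs C='11': no prefix
  C='11' vs G='0': no prefix
  C='11' vs F='10': no prefix
No violation found over all pairs.

YES -- this is a valid prefix code. No codeword is a prefix of any other codeword.


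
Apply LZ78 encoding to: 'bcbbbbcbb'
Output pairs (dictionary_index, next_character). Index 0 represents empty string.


LZ78 encoding steps:
Dictionary: {0: ''}
Step 1: w='' (idx 0), next='b' -> output (0, 'b'), add 'b' as idx 1
Step 2: w='' (idx 0), next='c' -> output (0, 'c'), add 'c' as idx 2
Step 3: w='b' (idx 1), next='b' -> output (1, 'b'), add 'bb' as idx 3
Step 4: w='bb' (idx 3), next='c' -> output (3, 'c'), add 'bbc' as idx 4
Step 5: w='bb' (idx 3), end of input -> output (3, '')


Encoded: [(0, 'b'), (0, 'c'), (1, 'b'), (3, 'c'), (3, '')]


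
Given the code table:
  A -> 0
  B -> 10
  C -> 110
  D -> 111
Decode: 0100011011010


Decoding:
0 -> A
10 -> B
0 -> A
0 -> A
110 -> C
110 -> C
10 -> B


Result: ABAACCB


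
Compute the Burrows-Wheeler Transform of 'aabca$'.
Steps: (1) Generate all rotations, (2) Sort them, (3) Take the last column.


Rotations (sorted):
  0: $aabca -> last char: a
  1: a$aabc -> last char: c
  2: aabca$ -> last char: $
  3: abca$a -> last char: a
  4: bca$aa -> last char: a
  5: ca$aab -> last char: b


BWT = ac$aab


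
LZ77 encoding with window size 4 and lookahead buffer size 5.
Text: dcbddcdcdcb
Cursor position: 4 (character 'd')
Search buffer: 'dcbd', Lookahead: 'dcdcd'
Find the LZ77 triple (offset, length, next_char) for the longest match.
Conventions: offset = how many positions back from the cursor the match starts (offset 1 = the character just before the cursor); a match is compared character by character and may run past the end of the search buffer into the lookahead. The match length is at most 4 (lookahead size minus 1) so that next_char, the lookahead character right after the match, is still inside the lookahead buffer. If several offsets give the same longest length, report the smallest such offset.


Try each offset into the search buffer:
  offset=1 (pos 3, char 'd'): match length 1
  offset=2 (pos 2, char 'b'): match length 0
  offset=3 (pos 1, char 'c'): match length 0
  offset=4 (pos 0, char 'd'): match length 2
Longest match has length 2 at offset 4.
next_char = character at position 4 + 2 = 6 -> 'd'

Best match: offset=4, length=2 (matching 'dc' starting at position 0)
LZ77 triple: (4, 2, 'd')


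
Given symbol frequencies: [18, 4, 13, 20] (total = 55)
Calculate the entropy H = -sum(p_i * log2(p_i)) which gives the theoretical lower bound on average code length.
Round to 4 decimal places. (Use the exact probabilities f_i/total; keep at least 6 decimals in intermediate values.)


Per-symbol terms -p_i * log2(p_i) with p_i = f_i/55:
  p = 18/55 = 0.327273: log2(p) = -1.611435, -p*log2(p) = 0.527379
  p = 4/55 = 0.072727: log2(p) = -3.781360, -p*log2(p) = 0.275008
  p = 13/55 = 0.236364: log2(p) = -2.080920, -p*log2(p) = 0.491854
  p = 20/55 = 0.363636: log2(p) = -1.459432, -p*log2(p) = 0.530702
H = 0.527379 + 0.275008 + 0.491854 + 0.530702 = 1.824943

H = 1.8249 bits/symbol


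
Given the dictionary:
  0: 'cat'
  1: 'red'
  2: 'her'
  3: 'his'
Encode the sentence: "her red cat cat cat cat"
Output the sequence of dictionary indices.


Look up each word in the dictionary:
  'her' -> 2
  'red' -> 1
  'cat' -> 0
  'cat' -> 0
  'cat' -> 0
  'cat' -> 0

Encoded: [2, 1, 0, 0, 0, 0]


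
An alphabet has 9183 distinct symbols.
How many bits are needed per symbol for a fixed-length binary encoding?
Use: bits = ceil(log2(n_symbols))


log2(9183) = 13.1647
Bracket: 2^13 = 8192 < 9183 <= 2^14 = 16384
So ceil(log2(9183)) = 14

bits = ceil(log2(9183)) = ceil(13.1647) = 14 bits


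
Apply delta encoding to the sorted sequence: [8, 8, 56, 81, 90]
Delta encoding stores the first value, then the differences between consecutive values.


First value: 8
Deltas:
  8 - 8 = 0
  56 - 8 = 48
  81 - 56 = 25
  90 - 81 = 9


Delta encoded: [8, 0, 48, 25, 9]


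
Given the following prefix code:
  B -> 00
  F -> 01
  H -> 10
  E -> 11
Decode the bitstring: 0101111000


Decoding step by step:
Bits 01 -> F
Bits 01 -> F
Bits 11 -> E
Bits 10 -> H
Bits 00 -> B


Decoded message: FFEHB


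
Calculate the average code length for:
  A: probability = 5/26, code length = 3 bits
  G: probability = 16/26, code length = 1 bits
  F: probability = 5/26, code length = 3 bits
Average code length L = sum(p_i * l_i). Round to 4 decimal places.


Weighted contributions p_i * l_i:
  A: (5/26) * 3 = 15/26
  G: (16/26) * 1 = 16/26
  F: (5/26) * 3 = 15/26
Sum = (15 + 16 + 15)/26 = 46/26

L = 46/26 = 1.7692 bits/symbol


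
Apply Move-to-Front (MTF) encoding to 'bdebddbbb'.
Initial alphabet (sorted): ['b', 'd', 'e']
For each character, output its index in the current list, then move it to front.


MTF encoding:
'b': index 0 in ['b', 'd', 'e'] -> ['b', 'd', 'e']
'd': index 1 in ['b', 'd', 'e'] -> ['d', 'b', 'e']
'e': index 2 in ['d', 'b', 'e'] -> ['e', 'd', 'b']
'b': index 2 in ['e', 'd', 'b'] -> ['b', 'e', 'd']
'd': index 2 in ['b', 'e', 'd'] -> ['d', 'b', 'e']
'd': index 0 in ['d', 'b', 'e'] -> ['d', 'b', 'e']
'b': index 1 in ['d', 'b', 'e'] -> ['b', 'd', 'e']
'b': index 0 in ['b', 'd', 'e'] -> ['b', 'd', 'e']
'b': index 0 in ['b', 'd', 'e'] -> ['b', 'd', 'e']


Output: [0, 1, 2, 2, 2, 0, 1, 0, 0]


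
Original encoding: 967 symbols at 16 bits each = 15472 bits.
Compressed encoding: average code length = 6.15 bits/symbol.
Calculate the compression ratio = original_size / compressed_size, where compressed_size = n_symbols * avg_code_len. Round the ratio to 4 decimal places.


original_size = n_symbols * orig_bits = 967 * 16 = 15472 bits
compressed_size = n_symbols * avg_code_len = 967 * 6.15 = 5947.05 bits
ratio = original_size / compressed_size = 15472 / 5947.05 = 2.6016

Compression ratio = 2.6016


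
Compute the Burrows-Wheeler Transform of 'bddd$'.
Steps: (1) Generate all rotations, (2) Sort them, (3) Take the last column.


Rotations (sorted):
  0: $bddd -> last char: d
  1: bddd$ -> last char: $
  2: d$bdd -> last char: d
  3: dd$bd -> last char: d
  4: ddd$b -> last char: b


BWT = d$ddb


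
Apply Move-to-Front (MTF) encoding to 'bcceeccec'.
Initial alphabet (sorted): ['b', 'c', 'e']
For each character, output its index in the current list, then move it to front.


MTF encoding:
'b': index 0 in ['b', 'c', 'e'] -> ['b', 'c', 'e']
'c': index 1 in ['b', 'c', 'e'] -> ['c', 'b', 'e']
'c': index 0 in ['c', 'b', 'e'] -> ['c', 'b', 'e']
'e': index 2 in ['c', 'b', 'e'] -> ['e', 'c', 'b']
'e': index 0 in ['e', 'c', 'b'] -> ['e', 'c', 'b']
'c': index 1 in ['e', 'c', 'b'] -> ['c', 'e', 'b']
'c': index 0 in ['c', 'e', 'b'] -> ['c', 'e', 'b']
'e': index 1 in ['c', 'e', 'b'] -> ['e', 'c', 'b']
'c': index 1 in ['e', 'c', 'b'] -> ['c', 'e', 'b']


Output: [0, 1, 0, 2, 0, 1, 0, 1, 1]


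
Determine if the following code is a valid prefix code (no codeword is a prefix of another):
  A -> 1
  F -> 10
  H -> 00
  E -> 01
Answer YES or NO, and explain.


Checking each pair (does one codeword prefix another?):
  A='1' vs F='10': prefix -- VIOLATION

NO -- this is NOT a valid prefix code. A (1) is a prefix of F (10).


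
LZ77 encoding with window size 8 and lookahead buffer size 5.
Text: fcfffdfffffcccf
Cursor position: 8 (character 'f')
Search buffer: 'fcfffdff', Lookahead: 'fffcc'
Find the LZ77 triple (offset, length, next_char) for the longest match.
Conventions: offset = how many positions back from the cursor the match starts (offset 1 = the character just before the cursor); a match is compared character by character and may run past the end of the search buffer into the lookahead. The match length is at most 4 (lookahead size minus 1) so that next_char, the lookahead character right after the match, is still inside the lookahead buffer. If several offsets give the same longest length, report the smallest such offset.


Try each offset into the search buffer:
  offset=1 (pos 7, char 'f'): match length 3
  offset=2 (pos 6, char 'f'): match length 3
  offset=3 (pos 5, char 'd'): match length 0
  offset=4 (pos 4, char 'f'): match length 1
  offset=5 (pos 3, char 'f'): match length 2
  offset=6 (pos 2, char 'f'): match length 3
  offset=7 (pos 1, char 'c'): match length 0
  offset=8 (pos 0, char 'f'): match length 1
Longest match has length 3, found at offsets 1, 2, 6; take the smallest, offset 1.
next_char = character at position 8 + 3 = 11 -> 'c'

Best match: offset=1, length=3 (matching 'fff' starting at position 7)
LZ77 triple: (1, 3, 'c')


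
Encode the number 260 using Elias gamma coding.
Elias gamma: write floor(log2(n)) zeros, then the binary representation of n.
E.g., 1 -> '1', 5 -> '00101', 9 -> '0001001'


num_bits = floor(log2(260)) + 1 = 9
leading_zeros = num_bits - 1 = 8
binary(260) = 100000100

Elias gamma(260) = '00000000' + '100000100' = 00000000100000100 (17 bits)


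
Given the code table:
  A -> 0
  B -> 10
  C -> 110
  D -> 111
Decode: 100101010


Decoding:
10 -> B
0 -> A
10 -> B
10 -> B
10 -> B


Result: BABBB


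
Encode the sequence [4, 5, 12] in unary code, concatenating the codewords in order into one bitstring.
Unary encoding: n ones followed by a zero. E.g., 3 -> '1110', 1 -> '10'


Encode each number as n ones followed by a terminating 0:
  4 -> 11110 (5 bits)
  5 -> 111110 (6 bits)
  12 -> 1111111111110 (13 bits)
Total length = 5 + 6 + 13 = 24 bits.

Unary([4, 5, 12]) = 111101111101111111111110 (24 bits)


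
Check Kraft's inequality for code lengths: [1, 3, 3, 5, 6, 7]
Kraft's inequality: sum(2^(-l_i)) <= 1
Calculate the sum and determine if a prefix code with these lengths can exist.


Sum = 2^(-1) + 2^(-3) + 2^(-3) + 2^(-5) + 2^(-6) + 2^(-7)
    = 0.5 + 0.125 + 0.125 + 0.03125 + 0.015625 + 0.0078125
    = 103/128 = 0.8046875
Since 0.8046875 <= 1, Kraft's inequality IS satisfied.
A prefix code with these lengths CAN exist.

Kraft sum = 0.8046875. Satisfied.


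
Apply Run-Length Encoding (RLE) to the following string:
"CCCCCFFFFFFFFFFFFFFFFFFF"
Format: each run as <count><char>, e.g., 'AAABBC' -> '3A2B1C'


Scanning runs left to right:
  i=0: run of 'C' x 5 -> '5C'
  i=5: run of 'F' x 19 -> '19F'

RLE = 5C19F


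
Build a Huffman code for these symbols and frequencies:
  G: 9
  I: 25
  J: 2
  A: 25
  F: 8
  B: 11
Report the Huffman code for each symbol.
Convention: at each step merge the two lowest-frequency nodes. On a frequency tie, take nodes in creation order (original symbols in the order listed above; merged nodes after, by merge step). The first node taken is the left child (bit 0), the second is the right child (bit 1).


Huffman tree construction:
Step 1: Merge J(2) + F(8) = 10
Step 2: Merge G(9) + (J+F)(10) = 19
Step 3: Merge B(11) + (G+(J+F))(19) = 30
Step 4: Merge I(25) + A(25) = 50
Step 5: Merge (B+(G+(J+F)))(30) + (I+A)(50) = 80
Read each symbol's code off the tree from the root (left child = 0, right child = 1).

Codes:
  G: 010 (length 3)
  I: 10 (length 2)
  J: 0110 (length 4)
  A: 11 (length 2)
  F: 0111 (length 4)
  B: 00 (length 2)
Average code length: 189/80 = 2.3625 bits/symbol


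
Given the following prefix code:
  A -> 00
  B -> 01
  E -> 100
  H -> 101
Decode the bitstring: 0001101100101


Decoding step by step:
Bits 00 -> A
Bits 01 -> B
Bits 101 -> H
Bits 100 -> E
Bits 101 -> H


Decoded message: ABHEH


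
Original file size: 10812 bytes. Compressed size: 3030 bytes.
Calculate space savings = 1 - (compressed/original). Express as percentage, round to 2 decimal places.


ratio = compressed/original = 3030/10812 = 0.280244
savings = 1 - ratio = 1 - 0.280244 = 0.719756
as a percentage: 0.719756 * 100 = 71.98%

Space savings = 1 - 3030/10812 = 71.98%


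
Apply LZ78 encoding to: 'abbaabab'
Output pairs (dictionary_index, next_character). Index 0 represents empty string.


LZ78 encoding steps:
Dictionary: {0: ''}
Step 1: w='' (idx 0), next='a' -> output (0, 'a'), add 'a' as idx 1
Step 2: w='' (idx 0), next='b' -> output (0, 'b'), add 'b' as idx 2
Step 3: w='b' (idx 2), next='a' -> output (2, 'a'), add 'ba' as idx 3
Step 4: w='a' (idx 1), next='b' -> output (1, 'b'), add 'ab' as idx 4
Step 5: w='ab' (idx 4), end of input -> output (4, '')


Encoded: [(0, 'a'), (0, 'b'), (2, 'a'), (1, 'b'), (4, '')]


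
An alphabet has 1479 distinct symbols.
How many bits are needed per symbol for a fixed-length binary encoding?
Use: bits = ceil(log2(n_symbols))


log2(1479) = 10.5304
Bracket: 2^10 = 1024 < 1479 <= 2^11 = 2048
So ceil(log2(1479)) = 11

bits = ceil(log2(1479)) = ceil(10.5304) = 11 bits


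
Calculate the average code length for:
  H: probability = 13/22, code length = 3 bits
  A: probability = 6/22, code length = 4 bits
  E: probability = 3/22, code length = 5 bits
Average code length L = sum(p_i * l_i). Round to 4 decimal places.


Weighted contributions p_i * l_i:
  H: (13/22) * 3 = 39/22
  A: (6/22) * 4 = 24/22
  E: (3/22) * 5 = 15/22
Sum = (39 + 24 + 15)/22 = 78/22

L = 78/22 = 3.5455 bits/symbol


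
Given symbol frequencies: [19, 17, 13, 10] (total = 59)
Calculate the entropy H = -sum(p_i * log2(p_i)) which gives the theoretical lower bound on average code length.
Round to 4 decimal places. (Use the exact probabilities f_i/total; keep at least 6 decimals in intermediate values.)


Per-symbol terms -p_i * log2(p_i) with p_i = f_i/59:
  p = 19/59 = 0.322034: log2(p) = -1.634716, -p*log2(p) = 0.526434
  p = 17/59 = 0.288136: log2(p) = -1.795180, -p*log2(p) = 0.517255
  p = 13/59 = 0.220339: log2(p) = -2.182203, -p*log2(p) = 0.480824
  p = 10/59 = 0.169492: log2(p) = -2.560715, -p*log2(p) = 0.434019
H = 0.526434 + 0.517255 + 0.480824 + 0.434019 = 1.958532

H = 1.9585 bits/symbol


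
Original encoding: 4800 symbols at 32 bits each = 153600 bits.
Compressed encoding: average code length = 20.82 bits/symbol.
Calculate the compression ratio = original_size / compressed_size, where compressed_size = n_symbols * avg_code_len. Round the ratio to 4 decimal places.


original_size = n_symbols * orig_bits = 4800 * 32 = 153600 bits
compressed_size = n_symbols * avg_code_len = 4800 * 20.82 = 99936.0 bits
ratio = original_size / compressed_size = 153600 / 99936.0 = 1.537

Compression ratio = 1.537


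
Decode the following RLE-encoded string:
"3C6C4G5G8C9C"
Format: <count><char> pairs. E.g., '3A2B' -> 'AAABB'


Expanding each <count><char> pair:
  3C -> 'CCC'
  6C -> 'CCCCCC'
  4G -> 'GGGG'
  5G -> 'GGGGG'
  8C -> 'CCCCCCCC'
  9C -> 'CCCCCCCCC'

Decoded = CCCCCCCCCGGGGGGGGGCCCCCCCCCCCCCCCCC


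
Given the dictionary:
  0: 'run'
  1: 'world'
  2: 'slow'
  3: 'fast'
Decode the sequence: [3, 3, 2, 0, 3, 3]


Look up each index in the dictionary:
  3 -> 'fast'
  3 -> 'fast'
  2 -> 'slow'
  0 -> 'run'
  3 -> 'fast'
  3 -> 'fast'

Decoded: "fast fast slow run fast fast"


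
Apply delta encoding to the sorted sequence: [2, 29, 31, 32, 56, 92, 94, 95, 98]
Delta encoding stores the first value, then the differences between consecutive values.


First value: 2
Deltas:
  29 - 2 = 27
  31 - 29 = 2
  32 - 31 = 1
  56 - 32 = 24
  92 - 56 = 36
  94 - 92 = 2
  95 - 94 = 1
  98 - 95 = 3


Delta encoded: [2, 27, 2, 1, 24, 36, 2, 1, 3]


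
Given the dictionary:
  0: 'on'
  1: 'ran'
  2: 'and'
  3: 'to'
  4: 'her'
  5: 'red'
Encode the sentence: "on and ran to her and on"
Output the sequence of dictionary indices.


Look up each word in the dictionary:
  'on' -> 0
  'and' -> 2
  'ran' -> 1
  'to' -> 3
  'her' -> 4
  'and' -> 2
  'on' -> 0

Encoded: [0, 2, 1, 3, 4, 2, 0]


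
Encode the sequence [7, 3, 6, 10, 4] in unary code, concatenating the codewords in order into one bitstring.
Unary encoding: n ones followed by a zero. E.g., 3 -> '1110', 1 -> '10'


Encode each number as n ones followed by a terminating 0:
  7 -> 11111110 (8 bits)
  3 -> 1110 (4 bits)
  6 -> 1111110 (7 bits)
  10 -> 11111111110 (11 bits)
  4 -> 11110 (5 bits)
Total length = 8 + 4 + 7 + 11 + 5 = 35 bits.

Unary([7, 3, 6, 10, 4]) = 11111110111011111101111111111011110 (35 bits)


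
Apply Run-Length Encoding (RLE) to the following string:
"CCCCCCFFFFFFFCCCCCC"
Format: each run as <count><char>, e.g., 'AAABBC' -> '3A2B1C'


Scanning runs left to right:
  i=0: run of 'C' x 6 -> '6C'
  i=6: run of 'F' x 7 -> '7F'
  i=13: run of 'C' x 6 -> '6C'

RLE = 6C7F6C
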